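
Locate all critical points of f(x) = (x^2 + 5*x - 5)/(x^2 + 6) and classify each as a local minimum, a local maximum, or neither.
f'(x) = (-5*x^2 + 22*x + 30)/(x^4 + 12*x^2 + 36)

Solve f'(x) = 0:
  f'(x) = -(5*x^2 - 22*x - 30)/(x^2 + 6)^2; the denominator is positive wherever f is defined, so f'(x) = 0 ⇔ -5*x^2 + 22*x + 30 = 0.
  5*x^2 - 22*x - 30 = 0 has no rational roots; quadratic formula: x = (22 ± √1084)/10.
  ⇒ x = 11/5 - sqrt(271)/5 ≈ -1.0924, 11/5 + sqrt(271)/5 ≈ 5.4924

f''(x) = 2*(5*x^3 - 33*x^2 - 90*x + 66)/(x^6 + 18*x^4 + 108*x^2 + 216)
Second-derivative test at each critical point:
  f''(-1.0924) = 0.6363 > 0 → local minimum
  f''(5.4924) = -0.0252 < 0 → local maximum

Critical points: x = 11/5 - sqrt(271)/5 ≈ -1.0924 (local minimum); x = 11/5 + sqrt(271)/5 ≈ 5.4924 (local maximum)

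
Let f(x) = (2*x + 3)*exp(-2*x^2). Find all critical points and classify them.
f'(x) = 2*(-2*x*(2*x + 3) + 1)*exp(-2*x^2)

Solve f'(x) = 0:
  f'(x) = (-8*x^2 - 12*x + 2)·exp(-2*x^2) and exp(-2*x^2) > 0 for every x, so f'(x) = 0 ⇔ -8*x^2 - 12*x + 2 = 0.
  Factor: -8*x^2 - 12*x + 2 = -2*(4*x^2 + 6*x - 1); 4*x^2 + 6*x - 1 = 0 has no rational roots; quadratic formula: x = (-6 ± √52)/8.
  ⇒ x = -sqrt(13)/4 - 3/4 ≈ -1.6514, -3/4 + sqrt(13)/4 ≈ 0.1514

f''(x) = 4*(4*x^2*(2*x + 3) - 6*x - 3)*exp(-2*x^2)
Second-derivative test at each critical point:
  f''(-1.6514) = 0.0617 > 0 → local minimum
  f''(0.1514) = -13.7761 < 0 → local maximum

Critical points: x = -sqrt(13)/4 - 3/4 ≈ -1.6514 (local minimum); x = -3/4 + sqrt(13)/4 ≈ 0.1514 (local maximum)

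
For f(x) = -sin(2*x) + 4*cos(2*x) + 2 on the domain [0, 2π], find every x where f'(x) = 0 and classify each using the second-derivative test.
f'(x) = -8*sin(2*x) - 2*cos(2*x)

Solve f'(x) = 0 on [0, 2π]:
  f'(x) = 0 ⇔ -cos(2*x) = 4*sin(2*x) ⇔ tan(2*x) = -1/4, i.e. 2*x = arctan(-1/4) + nπ; keep the solutions lying in [0, 2π].
  ⇒ x = -atan(1/4)/2 + pi/2 ≈ 1.4483, pi - atan(1/4)/2 ≈ 3.0191, -atan(1/4)/2 + 3*pi/2 ≈ 4.5899, -atan(1/4)/2 + 2*pi ≈ 6.1607

f''(x) = 4*sin(2*x) - 16*cos(2*x)
Second-derivative test at each critical point:
  f''(1.4483) = 16.4924 > 0 → local minimum
  f''(3.0191) = -16.4924 < 0 → local maximum
  f''(4.5899) = 16.4924 > 0 → local minimum
  f''(6.1607) = -16.4924 < 0 → local maximum

Critical points: x = -atan(1/4)/2 + pi/2 ≈ 1.4483 (local minimum); x = pi - atan(1/4)/2 ≈ 3.0191 (local maximum); x = -atan(1/4)/2 + 3*pi/2 ≈ 4.5899 (local minimum); x = -atan(1/4)/2 + 2*pi ≈ 6.1607 (local maximum)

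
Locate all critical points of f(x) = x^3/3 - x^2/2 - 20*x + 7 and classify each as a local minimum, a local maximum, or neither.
f'(x) = x^2 - x - 20

Solve f'(x) = 0:
  Factor: x^2 - x - 20 = (x - 5)*(x + 4) = 0.
  ⇒ x = -4, 5

f''(x) = 2*x - 1
Second-derivative test at each critical point:
  f''(-4) = -9 < 0 → local maximum
  f''(5) = 9 > 0 → local minimum

Critical points: x = -4 (local maximum); x = 5 (local minimum)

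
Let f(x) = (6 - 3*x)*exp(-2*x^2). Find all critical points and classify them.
f'(x) = 3*(4*x*(x - 2) - 1)*exp(-2*x^2)

Solve f'(x) = 0:
  f'(x) = (12*x^2 - 24*x - 3)·exp(-2*x^2) and exp(-2*x^2) > 0 for every x, so f'(x) = 0 ⇔ 12*x^2 - 24*x - 3 = 0.
  Factor: 12*x^2 - 24*x - 3 = 3*(4*x^2 - 8*x - 1); 4*x^2 - 8*x - 1 = 0 has no rational roots; quadratic formula: x = (8 ± √80)/8.
  ⇒ x = 1 - sqrt(5)/2 ≈ -0.1180, 1 + sqrt(5)/2 ≈ 2.1180

f''(x) = 12*(4*x^2*(2 - x) + 3*x - 2)*exp(-2*x^2)
Second-derivative test at each critical point:
  f''(-0.1180) = -26.0955 < 0 → local maximum
  f''(2.1180) = 0.0034 > 0 → local minimum

Critical points: x = 1 - sqrt(5)/2 ≈ -0.1180 (local maximum); x = 1 + sqrt(5)/2 ≈ 2.1180 (local minimum)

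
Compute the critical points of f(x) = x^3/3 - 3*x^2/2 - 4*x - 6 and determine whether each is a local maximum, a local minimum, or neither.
f'(x) = x^2 - 3*x - 4

Solve f'(x) = 0:
  Factor: x^2 - 3*x - 4 = (x - 4)*(x + 1) = 0.
  ⇒ x = -1, 4

f''(x) = 2*x - 3
Second-derivative test at each critical point:
  f''(-1) = -5 < 0 → local maximum
  f''(4) = 5 > 0 → local minimum

Critical points: x = -1 (local maximum); x = 4 (local minimum)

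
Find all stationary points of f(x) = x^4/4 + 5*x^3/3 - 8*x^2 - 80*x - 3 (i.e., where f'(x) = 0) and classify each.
f'(x) = x^3 + 5*x^2 - 16*x - 80

Solve f'(x) = 0:
  Factor: x^3 + 5*x^2 - 16*x - 80 = (x - 4)*(x + 4)*(x + 5) = 0.
  ⇒ x = -5, -4, 4

f''(x) = 3*x^2 + 10*x - 16
Second-derivative test at each critical point:
  f''(-5) = 9 > 0 → local minimum
  f''(-4) = -8 < 0 → local maximum
  f''(4) = 72 > 0 → local minimum

Critical points: x = -5 (local minimum); x = -4 (local maximum); x = 4 (local minimum)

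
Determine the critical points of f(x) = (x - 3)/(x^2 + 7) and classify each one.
f'(x) = (x^2 - 2*x*(x - 3) + 7)/(x^2 + 7)^2

Solve f'(x) = 0:
  f'(x) = -(x - 7)*(x + 1)/(x^2 + 7)^2; the denominator is positive wherever f is defined, so f'(x) = 0 ⇔ -x^2 + 6*x + 7 = 0.
  Factor: -x^2 + 6*x + 7 = -(x - 7)*(x + 1) = 0.
  ⇒ x = -1, 7

f''(x) = 2*(4*x^2*(x - 3) + 3*(1 - x)*(x^2 + 7))/(x^2 + 7)^3
Second-derivative test at each critical point:
  f''(-1) = 1/8 > 0 → local minimum
  f''(7) = -1/392 < 0 → local maximum

Critical points: x = -1 (local minimum); x = 7 (local maximum)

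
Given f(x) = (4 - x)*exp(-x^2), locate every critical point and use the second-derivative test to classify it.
f'(x) = (2*x*(x - 4) - 1)*exp(-x^2)

Solve f'(x) = 0:
  f'(x) = (2*x^2 - 8*x - 1)·exp(-x^2) and exp(-x^2) > 0 for every x, so f'(x) = 0 ⇔ 2*x^2 - 8*x - 1 = 0.
  2*x^2 - 8*x - 1 = 0 has no rational roots; quadratic formula: x = (8 ± √72)/4.
  ⇒ x = 2 - 3*sqrt(2)/2 ≈ -0.1213, 2 + 3*sqrt(2)/2 ≈ 4.1213

f''(x) = 2*(2*x^2*(4 - x) + 3*x - 4)*exp(-x^2)
Second-derivative test at each critical point:
  f''(-0.1213) = -8.3613 < 0 → local maximum
  f''(4.1213) = 3.565e-07 > 0 → local minimum

Critical points: x = 2 - 3*sqrt(2)/2 ≈ -0.1213 (local maximum); x = 2 + 3*sqrt(2)/2 ≈ 4.1213 (local minimum)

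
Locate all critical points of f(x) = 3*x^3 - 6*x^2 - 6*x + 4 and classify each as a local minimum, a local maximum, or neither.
f'(x) = 9*x^2 - 12*x - 6

Solve f'(x) = 0:
  Factor: 9*x^2 - 12*x - 6 = 3*(3*x^2 - 4*x - 2); 3*x^2 - 4*x - 2 = 0 has no rational roots; quadratic formula: x = (4 ± √40)/6.
  ⇒ x = 2/3 - sqrt(10)/3 ≈ -0.3874, 2/3 + sqrt(10)/3 ≈ 1.7208

f''(x) = 18*x - 12
Second-derivative test at each critical point:
  f''(-0.3874) = -18.9737 < 0 → local maximum
  f''(1.7208) = 18.9737 > 0 → local minimum

Critical points: x = 2/3 - sqrt(10)/3 ≈ -0.3874 (local maximum); x = 2/3 + sqrt(10)/3 ≈ 1.7208 (local minimum)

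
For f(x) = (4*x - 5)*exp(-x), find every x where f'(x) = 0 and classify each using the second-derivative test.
f'(x) = (9 - 4*x)*exp(-x)

Solve f'(x) = 0:
  f'(x) = (9 - 4*x)·exp(-x) and exp(-x) > 0 for every x, so f'(x) = 0 ⇔ 9 - 4*x = 0.
  9 - 4*x = 0.
  ⇒ x = 9/4

f''(x) = (4*x - 13)*exp(-x)
Second-derivative test at each critical point:
  f''(9/4) = -0.4216 < 0 → local maximum

Critical points: x = 9/4 (local maximum)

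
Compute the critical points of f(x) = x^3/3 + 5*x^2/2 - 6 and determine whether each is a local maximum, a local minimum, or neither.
f'(x) = x*(x + 5)

Solve f'(x) = 0:
  Factor: x^2 + 5*x = x*(x + 5) = 0.
  ⇒ x = -5, 0

f''(x) = 2*x + 5
Second-derivative test at each critical point:
  f''(-5) = -5 < 0 → local maximum
  f''(0) = 5 > 0 → local minimum

Critical points: x = -5 (local maximum); x = 0 (local minimum)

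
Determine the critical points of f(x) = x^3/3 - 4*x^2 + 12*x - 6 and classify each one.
f'(x) = x^2 - 8*x + 12

Solve f'(x) = 0:
  Factor: x^2 - 8*x + 12 = (x - 6)*(x - 2) = 0.
  ⇒ x = 2, 6

f''(x) = 2*x - 8
Second-derivative test at each critical point:
  f''(2) = -4 < 0 → local maximum
  f''(6) = 4 > 0 → local minimum

Critical points: x = 2 (local maximum); x = 6 (local minimum)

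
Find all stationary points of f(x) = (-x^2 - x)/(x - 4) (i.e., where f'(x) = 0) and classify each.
f'(x) = (-x^2 + 8*x + 4)/(x^2 - 8*x + 16)

Solve f'(x) = 0:
  f'(x) = -(x^2 - 8*x - 4)/(x - 4)^2; the denominator is positive wherever f is defined, so f'(x) = 0 ⇔ -x^2 + 8*x + 4 = 0.
  x^2 - 8*x - 4 = 0 has no rational roots; quadratic formula: x = (8 ± √80)/2.
  ⇒ x = 4 - 2*sqrt(5) ≈ -0.4721, 4 + 2*sqrt(5) ≈ 8.4721

f''(x) = -40/(x^3 - 12*x^2 + 48*x - 64)
Second-derivative test at each critical point:
  f''(-0.4721) = 0.4472 > 0 → local minimum
  f''(8.4721) = -0.4472 < 0 → local maximum

Critical points: x = 4 - 2*sqrt(5) ≈ -0.4721 (local minimum); x = 4 + 2*sqrt(5) ≈ 8.4721 (local maximum)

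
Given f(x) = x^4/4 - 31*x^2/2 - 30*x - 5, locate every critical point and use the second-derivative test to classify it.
f'(x) = x^3 - 31*x - 30

Solve f'(x) = 0:
  Factor: x^3 - 31*x - 30 = (x - 6)*(x + 1)*(x + 5) = 0.
  ⇒ x = -5, -1, 6

f''(x) = 3*x^2 - 31
Second-derivative test at each critical point:
  f''(-5) = 44 > 0 → local minimum
  f''(-1) = -28 < 0 → local maximum
  f''(6) = 77 > 0 → local minimum

Critical points: x = -5 (local minimum); x = -1 (local maximum); x = 6 (local minimum)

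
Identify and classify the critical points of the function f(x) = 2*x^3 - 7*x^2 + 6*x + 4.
f'(x) = 6*x^2 - 14*x + 6

Solve f'(x) = 0:
  Factor: 6*x^2 - 14*x + 6 = 2*(3*x^2 - 7*x + 3); 3*x^2 - 7*x + 3 = 0 has no rational roots; quadratic formula: x = (7 ± √13)/6.
  ⇒ x = 7/6 - sqrt(13)/6 ≈ 0.5657, sqrt(13)/6 + 7/6 ≈ 1.7676

f''(x) = 12*x - 14
Second-derivative test at each critical point:
  f''(0.5657) = -7.2111 < 0 → local maximum
  f''(1.7676) = 7.2111 > 0 → local minimum

Critical points: x = 7/6 - sqrt(13)/6 ≈ 0.5657 (local maximum); x = sqrt(13)/6 + 7/6 ≈ 1.7676 (local minimum)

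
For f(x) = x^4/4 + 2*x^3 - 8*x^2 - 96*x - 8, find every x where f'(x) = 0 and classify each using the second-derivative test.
f'(x) = x^3 + 6*x^2 - 16*x - 96

Solve f'(x) = 0:
  Factor: x^3 + 6*x^2 - 16*x - 96 = (x - 4)*(x + 4)*(x + 6) = 0.
  ⇒ x = -6, -4, 4

f''(x) = 3*x^2 + 12*x - 16
Second-derivative test at each critical point:
  f''(-6) = 20 > 0 → local minimum
  f''(-4) = -16 < 0 → local maximum
  f''(4) = 80 > 0 → local minimum

Critical points: x = -6 (local minimum); x = -4 (local maximum); x = 4 (local minimum)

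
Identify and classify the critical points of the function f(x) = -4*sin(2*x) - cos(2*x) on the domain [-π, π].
f'(x) = 2*sin(2*x) - 8*cos(2*x)

Solve f'(x) = 0 on [-π, π]:
  f'(x) = 0 ⇔ -4*cos(2*x) = -sin(2*x) ⇔ tan(2*x) = 4, i.e. 2*x = arctan(4) + nπ; keep the solutions lying in [-π, π].
  ⇒ x = -pi + atan(4)/2 ≈ -2.4787, -pi/2 + atan(4)/2 ≈ -0.9079, atan(4)/2 ≈ 0.6629, atan(4)/2 + pi/2 ≈ 2.2337

f''(x) = 16*sin(2*x) + 4*cos(2*x)
Second-derivative test at each critical point:
  f''(-2.4787) = 16.4924 > 0 → local minimum
  f''(-0.9079) = -16.4924 < 0 → local maximum
  f''(0.6629) = 16.4924 > 0 → local minimum
  f''(2.2337) = -16.4924 < 0 → local maximum

Critical points: x = -pi + atan(4)/2 ≈ -2.4787 (local minimum); x = -pi/2 + atan(4)/2 ≈ -0.9079 (local maximum); x = atan(4)/2 ≈ 0.6629 (local minimum); x = atan(4)/2 + pi/2 ≈ 2.2337 (local maximum)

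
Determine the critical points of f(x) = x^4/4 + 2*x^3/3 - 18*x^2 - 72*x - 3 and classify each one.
f'(x) = x^3 + 2*x^2 - 36*x - 72

Solve f'(x) = 0:
  Factor: x^3 + 2*x^2 - 36*x - 72 = (x - 6)*(x + 2)*(x + 6) = 0.
  ⇒ x = -6, -2, 6

f''(x) = 3*x^2 + 4*x - 36
Second-derivative test at each critical point:
  f''(-6) = 48 > 0 → local minimum
  f''(-2) = -32 < 0 → local maximum
  f''(6) = 96 > 0 → local minimum

Critical points: x = -6 (local minimum); x = -2 (local maximum); x = 6 (local minimum)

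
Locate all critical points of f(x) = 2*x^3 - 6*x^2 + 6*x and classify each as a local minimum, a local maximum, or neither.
f'(x) = 6*x^2 - 12*x + 6

Solve f'(x) = 0:
  Factor: 6*x^2 - 12*x + 6 = 6*(x - 1)^2 = 0.
  ⇒ x = 1

f''(x) = 12*x - 12
Second-derivative test at each critical point:
  f''(1) = 0, so the second-derivative test is inconclusive; use the first-derivative test: f'(3/4) = 0.3750, f'(5/4) = 0.3750 — f' is positive on both sides (no sign change) → neither a local maximum nor a local minimum

Critical points: x = 1 (neither)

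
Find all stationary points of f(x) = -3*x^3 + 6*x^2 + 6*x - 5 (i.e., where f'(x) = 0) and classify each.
f'(x) = -9*x^2 + 12*x + 6

Solve f'(x) = 0:
  Factor: -9*x^2 + 12*x + 6 = -3*(3*x^2 - 4*x - 2); 3*x^2 - 4*x - 2 = 0 has no rational roots; quadratic formula: x = (4 ± √40)/6.
  ⇒ x = 2/3 - sqrt(10)/3 ≈ -0.3874, 2/3 + sqrt(10)/3 ≈ 1.7208

f''(x) = 12 - 18*x
Second-derivative test at each critical point:
  f''(-0.3874) = 18.9737 > 0 → local minimum
  f''(1.7208) = -18.9737 < 0 → local maximum

Critical points: x = 2/3 - sqrt(10)/3 ≈ -0.3874 (local minimum); x = 2/3 + sqrt(10)/3 ≈ 1.7208 (local maximum)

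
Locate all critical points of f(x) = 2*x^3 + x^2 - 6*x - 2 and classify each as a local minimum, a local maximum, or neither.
f'(x) = 6*x^2 + 2*x - 6

Solve f'(x) = 0:
  Factor: 6*x^2 + 2*x - 6 = 2*(3*x^2 + x - 3); 3*x^2 + x - 3 = 0 has no rational roots; quadratic formula: x = (-1 ± √37)/6.
  ⇒ x = -sqrt(37)/6 - 1/6 ≈ -1.1805, -1/6 + sqrt(37)/6 ≈ 0.8471

f''(x) = 12*x + 2
Second-derivative test at each critical point:
  f''(-1.1805) = -12.1655 < 0 → local maximum
  f''(0.8471) = 12.1655 > 0 → local minimum

Critical points: x = -sqrt(37)/6 - 1/6 ≈ -1.1805 (local maximum); x = -1/6 + sqrt(37)/6 ≈ 0.8471 (local minimum)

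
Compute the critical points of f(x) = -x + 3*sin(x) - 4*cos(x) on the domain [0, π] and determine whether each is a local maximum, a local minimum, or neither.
f'(x) = 4*sin(x) + 3*cos(x) - 1

Solve f'(x) = 0 on [0, π]:
  f'(x) = 0 ⇔ 4*sin(x) + 3*cos(x) = 1. Write the left side as R·cos(x + φ) with R = √(3² + (-4)²) = 5, cos φ = 3/5, sin φ = -4/5; then cos(x + φ) = 1/5. Solve for x and keep the solutions lying in [0, π].
  ⇒ x = atan((4 + 6*sqrt(6))/(3 - 8*sqrt(6))) + pi ≈ 2.2967

f''(x) = -3*sin(x) + 4*cos(x)
Second-derivative test at each critical point:
  f''(2.2967) = -4.8990 < 0 → local maximum

Critical points: x = atan((4 + 6*sqrt(6))/(3 - 8*sqrt(6))) + pi ≈ 2.2967 (local maximum)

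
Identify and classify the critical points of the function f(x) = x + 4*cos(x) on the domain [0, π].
f'(x) = 1 - 4*sin(x)

Solve f'(x) = 0 on [0, π]:
  f'(x) = 0 ⇔ sin(x) = 1/4, i.e. x = arcsin(1/4) + 2nπ or x = π − arcsin(1/4) + 2nπ; keep the solutions lying in [0, π].
  ⇒ x = asin(1/4) ≈ 0.2527, pi - asin(1/4) ≈ 2.8889

f''(x) = -4*cos(x)
Second-derivative test at each critical point:
  f''(0.2527) = -3.8730 < 0 → local maximum
  f''(2.8889) = 3.8730 > 0 → local minimum

Critical points: x = asin(1/4) ≈ 0.2527 (local maximum); x = pi - asin(1/4) ≈ 2.8889 (local minimum)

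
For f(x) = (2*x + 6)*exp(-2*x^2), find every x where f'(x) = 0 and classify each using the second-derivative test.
f'(x) = 2*(-4*x*(x + 3) + 1)*exp(-2*x^2)

Solve f'(x) = 0:
  f'(x) = (-8*x^2 - 24*x + 2)·exp(-2*x^2) and exp(-2*x^2) > 0 for every x, so f'(x) = 0 ⇔ -8*x^2 - 24*x + 2 = 0.
  Factor: -8*x^2 - 24*x + 2 = -2*(4*x^2 + 12*x - 1); 4*x^2 + 12*x - 1 = 0 has no rational roots; quadratic formula: x = (-12 ± √160)/8.
  ⇒ x = -sqrt(10)/2 - 3/2 ≈ -3.0811, -3/2 + sqrt(10)/2 ≈ 0.0811

f''(x) = 8*(4*x^2*(x + 3) - 3*x - 3)*exp(-2*x^2)
Second-derivative test at each critical point:
  f''(-3.0811) = 1.436e-07 > 0 → local minimum
  f''(0.0811) = -24.9673 < 0 → local maximum

Critical points: x = -sqrt(10)/2 - 3/2 ≈ -3.0811 (local minimum); x = -3/2 + sqrt(10)/2 ≈ 0.0811 (local maximum)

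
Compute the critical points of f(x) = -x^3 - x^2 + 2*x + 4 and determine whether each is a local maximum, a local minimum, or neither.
f'(x) = -3*x^2 - 2*x + 2

Solve f'(x) = 0:
  3*x^2 + 2*x - 2 = 0 has no rational roots; quadratic formula: x = (-2 ± √28)/6.
  ⇒ x = -sqrt(7)/3 - 1/3 ≈ -1.2153, -1/3 + sqrt(7)/3 ≈ 0.5486

f''(x) = -6*x - 2
Second-derivative test at each critical point:
  f''(-1.2153) = 5.2915 > 0 → local minimum
  f''(0.5486) = -5.2915 < 0 → local maximum

Critical points: x = -sqrt(7)/3 - 1/3 ≈ -1.2153 (local minimum); x = -1/3 + sqrt(7)/3 ≈ 0.5486 (local maximum)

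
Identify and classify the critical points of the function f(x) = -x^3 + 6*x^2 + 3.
f'(x) = 3*x*(4 - x)

Solve f'(x) = 0:
  Factor: -3*x^2 + 12*x = -3*x*(x - 4) = 0.
  ⇒ x = 0, 4

f''(x) = 12 - 6*x
Second-derivative test at each critical point:
  f''(0) = 12 > 0 → local minimum
  f''(4) = -12 < 0 → local maximum

Critical points: x = 0 (local minimum); x = 4 (local maximum)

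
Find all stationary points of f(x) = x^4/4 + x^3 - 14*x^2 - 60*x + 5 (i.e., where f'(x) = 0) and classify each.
f'(x) = x^3 + 3*x^2 - 28*x - 60

Solve f'(x) = 0:
  Factor: x^3 + 3*x^2 - 28*x - 60 = (x - 5)*(x + 2)*(x + 6) = 0.
  ⇒ x = -6, -2, 5

f''(x) = 3*x^2 + 6*x - 28
Second-derivative test at each critical point:
  f''(-6) = 44 > 0 → local minimum
  f''(-2) = -28 < 0 → local maximum
  f''(5) = 77 > 0 → local minimum

Critical points: x = -6 (local minimum); x = -2 (local maximum); x = 5 (local minimum)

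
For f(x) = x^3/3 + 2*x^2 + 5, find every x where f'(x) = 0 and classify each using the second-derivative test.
f'(x) = x*(x + 4)

Solve f'(x) = 0:
  Factor: x^2 + 4*x = x*(x + 4) = 0.
  ⇒ x = -4, 0

f''(x) = 2*x + 4
Second-derivative test at each critical point:
  f''(-4) = -4 < 0 → local maximum
  f''(0) = 4 > 0 → local minimum

Critical points: x = -4 (local maximum); x = 0 (local minimum)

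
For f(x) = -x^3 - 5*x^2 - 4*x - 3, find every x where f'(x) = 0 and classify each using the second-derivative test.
f'(x) = -3*x^2 - 10*x - 4

Solve f'(x) = 0:
  3*x^2 + 10*x + 4 = 0 has no rational roots; quadratic formula: x = (-10 ± √52)/6.
  ⇒ x = -5/3 - sqrt(13)/3 ≈ -2.8685, -5/3 + sqrt(13)/3 ≈ -0.4648

f''(x) = -6*x - 10
Second-derivative test at each critical point:
  f''(-2.8685) = 7.2111 > 0 → local minimum
  f''(-0.4648) = -7.2111 < 0 → local maximum

Critical points: x = -5/3 - sqrt(13)/3 ≈ -2.8685 (local minimum); x = -5/3 + sqrt(13)/3 ≈ -0.4648 (local maximum)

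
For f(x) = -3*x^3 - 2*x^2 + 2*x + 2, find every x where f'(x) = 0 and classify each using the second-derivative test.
f'(x) = -9*x^2 - 4*x + 2

Solve f'(x) = 0:
  9*x^2 + 4*x - 2 = 0 has no rational roots; quadratic formula: x = (-4 ± √88)/18.
  ⇒ x = -sqrt(22)/9 - 2/9 ≈ -0.7434, -2/9 + sqrt(22)/9 ≈ 0.2989

f''(x) = -18*x - 4
Second-derivative test at each critical point:
  f''(-0.7434) = 9.3808 > 0 → local minimum
  f''(0.2989) = -9.3808 < 0 → local maximum

Critical points: x = -sqrt(22)/9 - 2/9 ≈ -0.7434 (local minimum); x = -2/9 + sqrt(22)/9 ≈ 0.2989 (local maximum)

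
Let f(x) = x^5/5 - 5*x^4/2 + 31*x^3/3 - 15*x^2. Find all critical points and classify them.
f'(x) = x*(x^3 - 10*x^2 + 31*x - 30)

Solve f'(x) = 0:
  Factor: x^4 - 10*x^3 + 31*x^2 - 30*x = x*(x - 5)*(x - 3)*(x - 2) = 0.
  ⇒ x = 0, 2, 3, 5

f''(x) = 4*x^3 - 30*x^2 + 62*x - 30
Second-derivative test at each critical point:
  f''(0) = -30 < 0 → local maximum
  f''(2) = 6 > 0 → local minimum
  f''(3) = -6 < 0 → local maximum
  f''(5) = 30 > 0 → local minimum

Critical points: x = 0 (local maximum); x = 2 (local minimum); x = 3 (local maximum); x = 5 (local minimum)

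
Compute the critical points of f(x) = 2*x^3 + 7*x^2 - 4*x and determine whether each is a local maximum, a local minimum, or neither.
f'(x) = 6*x^2 + 14*x - 4

Solve f'(x) = 0:
  Factor: 6*x^2 + 14*x - 4 = 2*(3*x^2 + 7*x - 2); 3*x^2 + 7*x - 2 = 0 has no rational roots; quadratic formula: x = (-7 ± √73)/6.
  ⇒ x = -sqrt(73)/6 - 7/6 ≈ -2.5907, -7/6 + sqrt(73)/6 ≈ 0.2573

f''(x) = 12*x + 14
Second-derivative test at each critical point:
  f''(-2.5907) = -17.0880 < 0 → local maximum
  f''(0.2573) = 17.0880 > 0 → local minimum

Critical points: x = -sqrt(73)/6 - 7/6 ≈ -2.5907 (local maximum); x = -7/6 + sqrt(73)/6 ≈ 0.2573 (local minimum)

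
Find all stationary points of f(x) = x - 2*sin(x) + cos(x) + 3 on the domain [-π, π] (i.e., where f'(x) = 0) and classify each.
f'(x) = -sin(x) - 2*cos(x) + 1

Solve f'(x) = 0 on [-π, π]:
  f'(x) = 0 ⇔ -sin(x) - 2*cos(x) = -1. Write the left side as R·cos(x + φ) with R = √((-2)² + 1²) = sqrt(5), cos φ = -2*sqrt(5)/5, sin φ = sqrt(5)/5; then cos(x + φ) = -sqrt(5)/5. Solve for x and keep the solutions lying in [-π, π].
  ⇒ x = -atan(3/4) ≈ -0.6435, pi/2 ≈ 1.5708

f''(x) = 2*sin(x) - cos(x)
Second-derivative test at each critical point:
  f''(-0.6435) = -2 < 0 → local maximum
  f''(1.5708) = 2 > 0 → local minimum

Critical points: x = -atan(3/4) ≈ -0.6435 (local maximum); x = pi/2 ≈ 1.5708 (local minimum)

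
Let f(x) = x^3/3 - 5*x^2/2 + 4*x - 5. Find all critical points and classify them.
f'(x) = x^2 - 5*x + 4

Solve f'(x) = 0:
  Factor: x^2 - 5*x + 4 = (x - 4)*(x - 1) = 0.
  ⇒ x = 1, 4

f''(x) = 2*x - 5
Second-derivative test at each critical point:
  f''(1) = -3 < 0 → local maximum
  f''(4) = 3 > 0 → local minimum

Critical points: x = 1 (local maximum); x = 4 (local minimum)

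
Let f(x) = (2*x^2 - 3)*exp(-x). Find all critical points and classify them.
f'(x) = (-2*x^2 + 4*x + 3)*exp(-x)

Solve f'(x) = 0:
  f'(x) = (-2*x^2 + 4*x + 3)·exp(-x) and exp(-x) > 0 for every x, so f'(x) = 0 ⇔ -2*x^2 + 4*x + 3 = 0.
  2*x^2 - 4*x - 3 = 0 has no rational roots; quadratic formula: x = (4 ± √40)/4.
  ⇒ x = 1 - sqrt(10)/2 ≈ -0.5811, 1 + sqrt(10)/2 ≈ 2.5811

f''(x) = (2*x^2 - 8*x + 1)*exp(-x)
Second-derivative test at each critical point:
  f''(-0.5811) = 11.3088 > 0 → local minimum
  f''(2.5811) = -0.4787 < 0 → local maximum

Critical points: x = 1 - sqrt(10)/2 ≈ -0.5811 (local minimum); x = 1 + sqrt(10)/2 ≈ 2.5811 (local maximum)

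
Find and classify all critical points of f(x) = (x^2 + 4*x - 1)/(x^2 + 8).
f'(x) = 2*(-2*x^2 + 9*x + 16)/(x^4 + 16*x^2 + 64)

Solve f'(x) = 0:
  f'(x) = -2*(2*x^2 - 9*x - 16)/(x^2 + 8)^2; the denominator is positive wherever f is defined, so f'(x) = 0 ⇔ -4*x^2 + 18*x + 32 = 0.
  Factor: -4*x^2 + 18*x + 32 = -2*(2*x^2 - 9*x - 16); 2*x^2 - 9*x - 16 = 0 has no rational roots; quadratic formula: x = (9 ± √209)/4.
  ⇒ x = 9/4 - sqrt(209)/4 ≈ -1.3642, 9/4 + sqrt(209)/4 ≈ 5.8642

f''(x) = 2*(4*x^3 - 27*x^2 - 96*x + 72)/(x^6 + 24*x^4 + 192*x^2 + 512)
Second-derivative test at each critical point:
  f''(-1.3642) = 0.2973 > 0 → local minimum
  f''(5.8642) = -0.0161 < 0 → local maximum

Critical points: x = 9/4 - sqrt(209)/4 ≈ -1.3642 (local minimum); x = 9/4 + sqrt(209)/4 ≈ 5.8642 (local maximum)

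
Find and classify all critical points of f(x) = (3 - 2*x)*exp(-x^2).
f'(x) = 2*(x*(2*x - 3) - 1)*exp(-x^2)

Solve f'(x) = 0:
  f'(x) = (4*x^2 - 6*x - 2)·exp(-x^2) and exp(-x^2) > 0 for every x, so f'(x) = 0 ⇔ 4*x^2 - 6*x - 2 = 0.
  Factor: 4*x^2 - 6*x - 2 = 2*(2*x^2 - 3*x - 1); 2*x^2 - 3*x - 1 = 0 has no rational roots; quadratic formula: x = (3 ± √17)/4.
  ⇒ x = 3/4 - sqrt(17)/4 ≈ -0.2808, 3/4 + sqrt(17)/4 ≈ 1.7808

f''(x) = 2*(2*x^2*(3 - 2*x) + 6*x - 3)*exp(-x^2)
Second-derivative test at each critical point:
  f''(-0.2808) = -7.6211 < 0 → local maximum
  f''(1.7808) = 0.3460 > 0 → local minimum

Critical points: x = 3/4 - sqrt(17)/4 ≈ -0.2808 (local maximum); x = 3/4 + sqrt(17)/4 ≈ 1.7808 (local minimum)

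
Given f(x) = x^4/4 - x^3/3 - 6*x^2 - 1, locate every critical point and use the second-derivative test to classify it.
f'(x) = x*(x^2 - x - 12)

Solve f'(x) = 0:
  Factor: x^3 - x^2 - 12*x = x*(x - 4)*(x + 3) = 0.
  ⇒ x = -3, 0, 4

f''(x) = 3*x^2 - 2*x - 12
Second-derivative test at each critical point:
  f''(-3) = 21 > 0 → local minimum
  f''(0) = -12 < 0 → local maximum
  f''(4) = 28 > 0 → local minimum

Critical points: x = -3 (local minimum); x = 0 (local maximum); x = 4 (local minimum)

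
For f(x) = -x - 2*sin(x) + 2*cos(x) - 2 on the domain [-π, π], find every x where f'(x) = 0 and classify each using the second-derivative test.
f'(x) = -2*sqrt(2)*sin(x + pi/4) - 1

Solve f'(x) = 0 on [-π, π]:
  f'(x) = 0 ⇔ -2*sin(x) - 2*cos(x) = 1. Write the left side as R·cos(x + φ) with R = √((-2)² + 2²) = 2*sqrt(2), cos φ = -sqrt(2)/2, sin φ = sqrt(2)/2; then cos(x + φ) = sqrt(2)/4. Solve for x and keep the solutions lying in [-π, π].
  ⇒ x = atan((-sqrt(7) - 1)/(-1 + sqrt(7))) ≈ -1.1468, atan((-1 + sqrt(7))/(-sqrt(7) - 1)) + pi ≈ 2.7176

f''(x) = -2*sqrt(2)*cos(x + pi/4)
Second-derivative test at each critical point:
  f''(-1.1468) = -2.6458 < 0 → local maximum
  f''(2.7176) = 2.6458 > 0 → local minimum

Critical points: x = atan((-sqrt(7) - 1)/(-1 + sqrt(7))) ≈ -1.1468 (local maximum); x = atan((-1 + sqrt(7))/(-sqrt(7) - 1)) + pi ≈ 2.7176 (local minimum)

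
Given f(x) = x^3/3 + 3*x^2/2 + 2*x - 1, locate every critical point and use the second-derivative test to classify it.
f'(x) = x^2 + 3*x + 2

Solve f'(x) = 0:
  Factor: x^2 + 3*x + 2 = (x + 1)*(x + 2) = 0.
  ⇒ x = -2, -1

f''(x) = 2*x + 3
Second-derivative test at each critical point:
  f''(-2) = -1 < 0 → local maximum
  f''(-1) = 1 > 0 → local minimum

Critical points: x = -2 (local maximum); x = -1 (local minimum)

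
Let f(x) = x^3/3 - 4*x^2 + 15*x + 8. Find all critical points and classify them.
f'(x) = x^2 - 8*x + 15

Solve f'(x) = 0:
  Factor: x^2 - 8*x + 15 = (x - 5)*(x - 3) = 0.
  ⇒ x = 3, 5

f''(x) = 2*x - 8
Second-derivative test at each critical point:
  f''(3) = -2 < 0 → local maximum
  f''(5) = 2 > 0 → local minimum

Critical points: x = 3 (local maximum); x = 5 (local minimum)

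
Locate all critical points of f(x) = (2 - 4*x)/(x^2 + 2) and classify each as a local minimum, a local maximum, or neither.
f'(x) = 4*(x^2 - x - 2)/(x^4 + 4*x^2 + 4)

Solve f'(x) = 0:
  f'(x) = 4*(x - 2)*(x + 1)/(x^2 + 2)^2; the denominator is positive wherever f is defined, so f'(x) = 0 ⇔ 4*x^2 - 4*x - 8 = 0.
  Factor: 4*x^2 - 4*x - 8 = 4*(x - 2)*(x + 1) = 0.
  ⇒ x = -1, 2

f''(x) = 4*(4*x^2*(1 - 2*x) + (6*x - 1)*(x^2 + 2))/(x^2 + 2)^3
Second-derivative test at each critical point:
  f''(-1) = -4/3 < 0 → local maximum
  f''(2) = 1/3 > 0 → local minimum

Critical points: x = -1 (local maximum); x = 2 (local minimum)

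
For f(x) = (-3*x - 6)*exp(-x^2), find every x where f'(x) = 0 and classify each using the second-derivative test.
f'(x) = 3*(2*x*(x + 2) - 1)*exp(-x^2)

Solve f'(x) = 0:
  f'(x) = (6*x^2 + 12*x - 3)·exp(-x^2) and exp(-x^2) > 0 for every x, so f'(x) = 0 ⇔ 6*x^2 + 12*x - 3 = 0.
  Factor: 6*x^2 + 12*x - 3 = 3*(2*x^2 + 4*x - 1); 2*x^2 + 4*x - 1 = 0 has no rational roots; quadratic formula: x = (-4 ± √24)/4.
  ⇒ x = -sqrt(6)/2 - 1 ≈ -2.2247, -1 + sqrt(6)/2 ≈ 0.2247

f''(x) = 6*(-2*x^2*(x + 2) + 3*x + 2)*exp(-x^2)
Second-derivative test at each critical point:
  f''(-2.2247) = -0.1042 < 0 → local maximum
  f''(0.2247) = 13.9730 > 0 → local minimum

Critical points: x = -sqrt(6)/2 - 1 ≈ -2.2247 (local maximum); x = -1 + sqrt(6)/2 ≈ 0.2247 (local minimum)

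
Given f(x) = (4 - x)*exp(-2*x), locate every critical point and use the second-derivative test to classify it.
f'(x) = (2*x - 9)*exp(-2*x)

Solve f'(x) = 0:
  f'(x) = (2*x - 9)·exp(-2*x) and exp(-2*x) > 0 for every x, so f'(x) = 0 ⇔ 2*x - 9 = 0.
  2*x - 9 = 0.
  ⇒ x = 9/2

f''(x) = 4*(5 - x)*exp(-2*x)
Second-derivative test at each critical point:
  f''(9/2) = 2.468e-04 > 0 → local minimum

Critical points: x = 9/2 (local minimum)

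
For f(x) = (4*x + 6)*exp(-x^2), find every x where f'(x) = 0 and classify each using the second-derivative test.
f'(x) = 4*(-x*(2*x + 3) + 1)*exp(-x^2)

Solve f'(x) = 0:
  f'(x) = (-8*x^2 - 12*x + 4)·exp(-x^2) and exp(-x^2) > 0 for every x, so f'(x) = 0 ⇔ -8*x^2 - 12*x + 4 = 0.
  Factor: -8*x^2 - 12*x + 4 = -4*(2*x^2 + 3*x - 1); 2*x^2 + 3*x - 1 = 0 has no rational roots; quadratic formula: x = (-3 ± √17)/4.
  ⇒ x = -sqrt(17)/4 - 3/4 ≈ -1.7808, -3/4 + sqrt(17)/4 ≈ 0.2808

f''(x) = 4*(2*x^2*(2*x + 3) - 6*x - 3)*exp(-x^2)
Second-derivative test at each critical point:
  f''(-1.7808) = 0.6919 > 0 → local minimum
  f''(0.2808) = -15.2422 < 0 → local maximum

Critical points: x = -sqrt(17)/4 - 3/4 ≈ -1.7808 (local minimum); x = -3/4 + sqrt(17)/4 ≈ 0.2808 (local maximum)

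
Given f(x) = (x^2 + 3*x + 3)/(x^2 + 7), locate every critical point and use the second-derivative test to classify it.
f'(x) = (-3*x^2 + 8*x + 21)/(x^4 + 14*x^2 + 49)

Solve f'(x) = 0:
  f'(x) = -(3*x^2 - 8*x - 21)/(x^2 + 7)^2; the denominator is positive wherever f is defined, so f'(x) = 0 ⇔ -3*x^2 + 8*x + 21 = 0.
  3*x^2 - 8*x - 21 = 0 has no rational roots; quadratic formula: x = (8 ± √316)/6.
  ⇒ x = 4/3 - sqrt(79)/3 ≈ -1.6294, 4/3 + sqrt(79)/3 ≈ 4.2961

f''(x) = 2*(3*x^3 - 12*x^2 - 63*x + 28)/(x^6 + 21*x^4 + 147*x^2 + 343)
Second-derivative test at each critical point:
  f''(-1.6294) = 0.1907 > 0 → local minimum
  f''(4.2961) = -0.0274 < 0 → local maximum

Critical points: x = 4/3 - sqrt(79)/3 ≈ -1.6294 (local minimum); x = 4/3 + sqrt(79)/3 ≈ 4.2961 (local maximum)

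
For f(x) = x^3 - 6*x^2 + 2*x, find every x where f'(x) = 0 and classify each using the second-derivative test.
f'(x) = 3*x^2 - 12*x + 2

Solve f'(x) = 0:
  3*x^2 - 12*x + 2 = 0 has no rational roots; quadratic formula: x = (12 ± √120)/6.
  ⇒ x = 2 - sqrt(30)/3 ≈ 0.1743, sqrt(30)/3 + 2 ≈ 3.8257

f''(x) = 6*x - 12
Second-derivative test at each critical point:
  f''(0.1743) = -10.9545 < 0 → local maximum
  f''(3.8257) = 10.9545 > 0 → local minimum

Critical points: x = 2 - sqrt(30)/3 ≈ 0.1743 (local maximum); x = sqrt(30)/3 + 2 ≈ 3.8257 (local minimum)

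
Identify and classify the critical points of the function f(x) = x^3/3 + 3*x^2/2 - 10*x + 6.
f'(x) = x^2 + 3*x - 10

Solve f'(x) = 0:
  Factor: x^2 + 3*x - 10 = (x - 2)*(x + 5) = 0.
  ⇒ x = -5, 2

f''(x) = 2*x + 3
Second-derivative test at each critical point:
  f''(-5) = -7 < 0 → local maximum
  f''(2) = 7 > 0 → local minimum

Critical points: x = -5 (local maximum); x = 2 (local minimum)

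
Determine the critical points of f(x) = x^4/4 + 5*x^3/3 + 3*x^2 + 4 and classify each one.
f'(x) = x*(x^2 + 5*x + 6)

Solve f'(x) = 0:
  Factor: x^3 + 5*x^2 + 6*x = x*(x + 2)*(x + 3) = 0.
  ⇒ x = -3, -2, 0

f''(x) = 3*x^2 + 10*x + 6
Second-derivative test at each critical point:
  f''(-3) = 3 > 0 → local minimum
  f''(-2) = -2 < 0 → local maximum
  f''(0) = 6 > 0 → local minimum

Critical points: x = -3 (local minimum); x = -2 (local maximum); x = 0 (local minimum)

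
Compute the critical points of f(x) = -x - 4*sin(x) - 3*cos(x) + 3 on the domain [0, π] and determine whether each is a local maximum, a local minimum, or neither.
f'(x) = 3*sin(x) - 4*cos(x) - 1

Solve f'(x) = 0 on [0, π]:
  f'(x) = 0 ⇔ 3*sin(x) - 4*cos(x) = 1. Write the left side as R·cos(x + φ) with R = √((-4)² + (-3)²) = 5, cos φ = -4/5, sin φ = -3/5; then cos(x + φ) = 1/5. Solve for x and keep the solutions lying in [0, π].
  ⇒ x = atan((3 + 8*sqrt(6))/(-4 + 6*sqrt(6))) ≈ 1.1287

f''(x) = 4*sin(x) + 3*cos(x)
Second-derivative test at each critical point:
  f''(1.1287) = 4.8990 > 0 → local minimum

Critical points: x = atan((3 + 8*sqrt(6))/(-4 + 6*sqrt(6))) ≈ 1.1287 (local minimum)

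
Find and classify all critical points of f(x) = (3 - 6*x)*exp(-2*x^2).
f'(x) = 6*(2*x*(2*x - 1) - 1)*exp(-2*x^2)

Solve f'(x) = 0:
  f'(x) = (24*x^2 - 12*x - 6)·exp(-2*x^2) and exp(-2*x^2) > 0 for every x, so f'(x) = 0 ⇔ 24*x^2 - 12*x - 6 = 0.
  Factor: 24*x^2 - 12*x - 6 = 6*(4*x^2 - 2*x - 1); 4*x^2 - 2*x - 1 = 0 has no rational roots; quadratic formula: x = (2 ± √20)/8.
  ⇒ x = 1/4 - sqrt(5)/4 ≈ -0.3090, 1/4 + sqrt(5)/4 ≈ 0.8090

f''(x) = 12*(4*x^2*(1 - 2*x) + 6*x - 1)*exp(-2*x^2)
Second-derivative test at each critical point:
  f''(-0.3090) = -22.1678 < 0 → local maximum
  f''(0.8090) = 7.2472 > 0 → local minimum

Critical points: x = 1/4 - sqrt(5)/4 ≈ -0.3090 (local maximum); x = 1/4 + sqrt(5)/4 ≈ 0.8090 (local minimum)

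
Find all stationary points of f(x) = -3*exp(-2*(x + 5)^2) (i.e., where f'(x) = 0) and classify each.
f'(x) = 12*(x + 5)*exp(-2*(x + 5)^2)

Solve f'(x) = 0:
  f'(x) = (12*x + 60)·exp(-2*(x + 5)^2) and exp(-2*(x + 5)^2) > 0 for every x, so f'(x) = 0 ⇔ 12*x + 60 = 0.
  Factor: 12*x + 60 = 12*(x + 5) = 0.
  ⇒ x = -5

f''(x) = 12*(1 - 4*(x + 5)^2)*exp(-2*(x + 5)^2)
Second-derivative test at each critical point:
  f''(-5) = 12 > 0 → local minimum

Critical points: x = -5 (local minimum)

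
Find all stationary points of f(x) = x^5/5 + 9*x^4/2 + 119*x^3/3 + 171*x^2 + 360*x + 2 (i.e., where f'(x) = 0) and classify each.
f'(x) = x^4 + 18*x^3 + 119*x^2 + 342*x + 360

Solve f'(x) = 0:
  Factor: x^4 + 18*x^3 + 119*x^2 + 342*x + 360 = (x + 3)*(x + 4)*(x + 5)*(x + 6) = 0.
  ⇒ x = -6, -5, -4, -3

f''(x) = 4*x^3 + 54*x^2 + 238*x + 342
Second-derivative test at each critical point:
  f''(-6) = -6 < 0 → local maximum
  f''(-5) = 2 > 0 → local minimum
  f''(-4) = -2 < 0 → local maximum
  f''(-3) = 6 > 0 → local minimum

Critical points: x = -6 (local maximum); x = -5 (local minimum); x = -4 (local maximum); x = -3 (local minimum)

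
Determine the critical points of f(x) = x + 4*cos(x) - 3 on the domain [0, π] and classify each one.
f'(x) = 1 - 4*sin(x)

Solve f'(x) = 0 on [0, π]:
  f'(x) = 0 ⇔ sin(x) = 1/4, i.e. x = arcsin(1/4) + 2nπ or x = π − arcsin(1/4) + 2nπ; keep the solutions lying in [0, π].
  ⇒ x = asin(1/4) ≈ 0.2527, pi - asin(1/4) ≈ 2.8889

f''(x) = -4*cos(x)
Second-derivative test at each critical point:
  f''(0.2527) = -3.8730 < 0 → local maximum
  f''(2.8889) = 3.8730 > 0 → local minimum

Critical points: x = asin(1/4) ≈ 0.2527 (local maximum); x = pi - asin(1/4) ≈ 2.8889 (local minimum)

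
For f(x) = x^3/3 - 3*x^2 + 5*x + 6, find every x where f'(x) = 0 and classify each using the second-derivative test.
f'(x) = x^2 - 6*x + 5

Solve f'(x) = 0:
  Factor: x^2 - 6*x + 5 = (x - 5)*(x - 1) = 0.
  ⇒ x = 1, 5

f''(x) = 2*x - 6
Second-derivative test at each critical point:
  f''(1) = -4 < 0 → local maximum
  f''(5) = 4 > 0 → local minimum

Critical points: x = 1 (local maximum); x = 5 (local minimum)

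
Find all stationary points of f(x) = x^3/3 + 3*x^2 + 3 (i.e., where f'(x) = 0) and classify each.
f'(x) = x*(x + 6)

Solve f'(x) = 0:
  Factor: x^2 + 6*x = x*(x + 6) = 0.
  ⇒ x = -6, 0

f''(x) = 2*x + 6
Second-derivative test at each critical point:
  f''(-6) = -6 < 0 → local maximum
  f''(0) = 6 > 0 → local minimum

Critical points: x = -6 (local maximum); x = 0 (local minimum)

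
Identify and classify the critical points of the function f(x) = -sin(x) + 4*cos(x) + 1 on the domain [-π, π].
f'(x) = -4*sin(x) - cos(x)

Solve f'(x) = 0 on [-π, π]:
  f'(x) = 0 ⇔ -cos(x) = 4*sin(x) ⇔ tan(x) = -1/4, i.e. x = arctan(-1/4) + nπ; keep the solutions lying in [-π, π].
  ⇒ x = -atan(1/4) ≈ -0.2450, pi - atan(1/4) ≈ 2.8966

f''(x) = sin(x) - 4*cos(x)
Second-derivative test at each critical point:
  f''(-0.2450) = -4.1231 < 0 → local maximum
  f''(2.8966) = 4.1231 > 0 → local minimum

Critical points: x = -atan(1/4) ≈ -0.2450 (local maximum); x = pi - atan(1/4) ≈ 2.8966 (local minimum)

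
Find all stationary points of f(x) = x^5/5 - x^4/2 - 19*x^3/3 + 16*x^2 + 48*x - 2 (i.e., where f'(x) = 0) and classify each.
f'(x) = x^4 - 2*x^3 - 19*x^2 + 32*x + 48

Solve f'(x) = 0:
  Factor: x^4 - 2*x^3 - 19*x^2 + 32*x + 48 = (x - 4)*(x - 3)*(x + 1)*(x + 4) = 0.
  ⇒ x = -4, -1, 3, 4

f''(x) = 4*x^3 - 6*x^2 - 38*x + 32
Second-derivative test at each critical point:
  f''(-4) = -168 < 0 → local maximum
  f''(-1) = 60 > 0 → local minimum
  f''(3) = -28 < 0 → local maximum
  f''(4) = 40 > 0 → local minimum

Critical points: x = -4 (local maximum); x = -1 (local minimum); x = 3 (local maximum); x = 4 (local minimum)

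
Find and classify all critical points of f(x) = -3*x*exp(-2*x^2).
f'(x) = 3*(4*x^2 - 1)*exp(-2*x^2)

Solve f'(x) = 0:
  f'(x) = (12*x^2 - 3)·exp(-2*x^2) and exp(-2*x^2) > 0 for every x, so f'(x) = 0 ⇔ 12*x^2 - 3 = 0.
  Factor: 12*x^2 - 3 = 3*(2*x - 1)*(2*x + 1) = 0.
  ⇒ x = -1/2, 1/2

f''(x) = (-48*x^3 + 36*x)*exp(-2*x^2)
Second-derivative test at each critical point:
  f''(-1/2) = -7.2784 < 0 → local maximum
  f''(1/2) = 7.2784 > 0 → local minimum

Critical points: x = -1/2 (local maximum); x = 1/2 (local minimum)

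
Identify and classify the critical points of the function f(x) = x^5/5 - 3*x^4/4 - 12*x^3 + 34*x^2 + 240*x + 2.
f'(x) = x^4 - 3*x^3 - 36*x^2 + 68*x + 240

Solve f'(x) = 0:
  Factor: x^4 - 3*x^3 - 36*x^2 + 68*x + 240 = (x - 6)*(x - 4)*(x + 2)*(x + 5) = 0.
  ⇒ x = -5, -2, 4, 6

f''(x) = 4*x^3 - 9*x^2 - 72*x + 68
Second-derivative test at each critical point:
  f''(-5) = -297 < 0 → local maximum
  f''(-2) = 144 > 0 → local minimum
  f''(4) = -108 < 0 → local maximum
  f''(6) = 176 > 0 → local minimum

Critical points: x = -5 (local maximum); x = -2 (local minimum); x = 4 (local maximum); x = 6 (local minimum)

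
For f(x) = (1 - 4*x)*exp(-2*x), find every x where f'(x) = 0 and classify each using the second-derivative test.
f'(x) = 2*(4*x - 3)*exp(-2*x)

Solve f'(x) = 0:
  f'(x) = (8*x - 6)·exp(-2*x) and exp(-2*x) > 0 for every x, so f'(x) = 0 ⇔ 8*x - 6 = 0.
  Factor: 8*x - 6 = 2*(4*x - 3) = 0.
  ⇒ x = 3/4

f''(x) = 4*(5 - 4*x)*exp(-2*x)
Second-derivative test at each critical point:
  f''(3/4) = 1.7850 > 0 → local minimum

Critical points: x = 3/4 (local minimum)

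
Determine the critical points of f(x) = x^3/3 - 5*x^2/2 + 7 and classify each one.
f'(x) = x*(x - 5)

Solve f'(x) = 0:
  Factor: x^2 - 5*x = x*(x - 5) = 0.
  ⇒ x = 0, 5

f''(x) = 2*x - 5
Second-derivative test at each critical point:
  f''(0) = -5 < 0 → local maximum
  f''(5) = 5 > 0 → local minimum

Critical points: x = 0 (local maximum); x = 5 (local minimum)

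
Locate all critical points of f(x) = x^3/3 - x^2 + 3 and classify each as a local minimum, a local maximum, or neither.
f'(x) = x*(x - 2)

Solve f'(x) = 0:
  Factor: x^2 - 2*x = x*(x - 2) = 0.
  ⇒ x = 0, 2

f''(x) = 2*x - 2
Second-derivative test at each critical point:
  f''(0) = -2 < 0 → local maximum
  f''(2) = 2 > 0 → local minimum

Critical points: x = 0 (local maximum); x = 2 (local minimum)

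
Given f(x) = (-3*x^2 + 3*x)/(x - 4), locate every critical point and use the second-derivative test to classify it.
f'(x) = 3*(-x^2 + 8*x - 4)/(x^2 - 8*x + 16)

Solve f'(x) = 0:
  f'(x) = -3*(x^2 - 8*x + 4)/(x - 4)^2; the denominator is positive wherever f is defined, so f'(x) = 0 ⇔ -3*x^2 + 24*x - 12 = 0.
  Factor: -3*x^2 + 24*x - 12 = -3*(x^2 - 8*x + 4); x^2 - 8*x + 4 = 0 has no rational roots; quadratic formula: x = (8 ± √48)/2.
  ⇒ x = 4 - 2*sqrt(3) ≈ 0.5359, 2*sqrt(3) + 4 ≈ 7.4641

f''(x) = -72/(x^3 - 12*x^2 + 48*x - 64)
Second-derivative test at each critical point:
  f''(0.5359) = 1.7321 > 0 → local minimum
  f''(7.4641) = -1.7321 < 0 → local maximum

Critical points: x = 4 - 2*sqrt(3) ≈ 0.5359 (local minimum); x = 2*sqrt(3) + 4 ≈ 7.4641 (local maximum)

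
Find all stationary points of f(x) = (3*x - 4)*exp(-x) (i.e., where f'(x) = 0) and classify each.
f'(x) = (7 - 3*x)*exp(-x)

Solve f'(x) = 0:
  f'(x) = (7 - 3*x)·exp(-x) and exp(-x) > 0 for every x, so f'(x) = 0 ⇔ 7 - 3*x = 0.
  7 - 3*x = 0.
  ⇒ x = 7/3

f''(x) = (3*x - 10)*exp(-x)
Second-derivative test at each critical point:
  f''(7/3) = -0.2909 < 0 → local maximum

Critical points: x = 7/3 (local maximum)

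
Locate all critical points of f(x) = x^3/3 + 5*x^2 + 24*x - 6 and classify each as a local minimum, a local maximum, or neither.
f'(x) = x^2 + 10*x + 24

Solve f'(x) = 0:
  Factor: x^2 + 10*x + 24 = (x + 4)*(x + 6) = 0.
  ⇒ x = -6, -4

f''(x) = 2*x + 10
Second-derivative test at each critical point:
  f''(-6) = -2 < 0 → local maximum
  f''(-4) = 2 > 0 → local minimum

Critical points: x = -6 (local maximum); x = -4 (local minimum)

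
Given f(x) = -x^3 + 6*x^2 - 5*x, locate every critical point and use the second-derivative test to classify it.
f'(x) = -3*x^2 + 12*x - 5

Solve f'(x) = 0:
  3*x^2 - 12*x + 5 = 0 has no rational roots; quadratic formula: x = (12 ± √84)/6.
  ⇒ x = 2 - sqrt(21)/3 ≈ 0.4725, sqrt(21)/3 + 2 ≈ 3.5275

f''(x) = 12 - 6*x
Second-derivative test at each critical point:
  f''(0.4725) = 9.1652 > 0 → local minimum
  f''(3.5275) = -9.1652 < 0 → local maximum

Critical points: x = 2 - sqrt(21)/3 ≈ 0.4725 (local minimum); x = sqrt(21)/3 + 2 ≈ 3.5275 (local maximum)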